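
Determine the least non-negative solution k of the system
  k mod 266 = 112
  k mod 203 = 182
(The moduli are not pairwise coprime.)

3836

gcd(266, 203) = 7 and 7 | (182 − 112), so the pair is consistent; merging gives k ≡ 3836 (mod 7714), where 7714 = lcm(266, 203).
The solution is unique modulo lcm(266, 203) = 7714.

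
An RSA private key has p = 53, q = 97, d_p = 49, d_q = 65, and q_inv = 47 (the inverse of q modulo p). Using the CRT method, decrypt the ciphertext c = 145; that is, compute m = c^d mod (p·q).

31

m₁ = c^(d_p) mod p: c ≡ 39 (mod 53), and 39^49 mod 53 = 31.
m₂ = c^(d_q) mod q: c ≡ 48 (mod 97), and 48^65 mod 97 = 31.
h = q_inv·(m₁ − m₂) mod p = 47·(31 − 31) mod 53 = 0.
m = m₂ + h·q = 31 + 0·97 = 31.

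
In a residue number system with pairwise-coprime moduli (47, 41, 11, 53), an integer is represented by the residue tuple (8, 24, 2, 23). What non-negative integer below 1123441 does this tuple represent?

1074757

From x ≡ 8 (mod 47) write x = 8 + 47t. Substituting into x ≡ 24 (mod 41) gives 47t ≡ 16 (mod 41), and since 6⁻¹ ≡ 7 (mod 41), t ≡ 30. Hence x ≡ 8 + 47·30 = 1418 (mod 1927).
From x ≡ 1418 (mod 1927) write x = 1418 + 1927t. Substituting into x ≡ 2 (mod 11) gives 1927t ≡ 3 (mod 11), and since 2⁻¹ ≡ 6 (mod 11), t ≡ 7. Hence x ≡ 1418 + 1927·7 = 14907 (mod 21197).
From x ≡ 14907 (mod 21197) write x = 14907 + 21197t. Substituting into x ≡ 23 (mod 53) gives 21197t ≡ 9 (mod 53), and since 50⁻¹ ≡ 35 (mod 53), t ≡ 50. Hence x ≡ 14907 + 21197·50 = 1074757 (mod 1123441).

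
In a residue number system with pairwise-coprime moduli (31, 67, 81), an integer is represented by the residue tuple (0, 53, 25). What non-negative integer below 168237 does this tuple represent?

81592

From x ≡ 0 (mod 31) write x = 0 + 31t. Substituting into x ≡ 53 (mod 67) gives 31t ≡ 53 (mod 67), and since 31⁻¹ ≡ 13 (mod 67), t ≡ 19. Hence x ≡ 0 + 31·19 = 589 (mod 2077).
From x ≡ 589 (mod 2077) write x = 589 + 2077t. Substituting into x ≡ 25 (mod 81) gives 2077t ≡ 3 (mod 81), and since 52⁻¹ ≡ 67 (mod 81), t ≡ 39. Hence x ≡ 589 + 2077·39 = 81592 (mod 168237).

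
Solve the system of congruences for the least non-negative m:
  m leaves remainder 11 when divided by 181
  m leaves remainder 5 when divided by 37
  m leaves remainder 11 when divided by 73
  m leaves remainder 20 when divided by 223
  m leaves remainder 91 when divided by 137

From m ≡ 11 (mod 181) write m = 11 + 181t. Substituting into m ≡ 5 (mod 37) gives 181t ≡ 31 (mod 37), and since 33⁻¹ ≡ 9 (mod 37), t ≡ 20. Hence m ≡ 11 + 181·20 = 3631 (mod 6697).
From m ≡ 3631 (mod 6697) write m = 3631 + 6697t. Substituting into m ≡ 11 (mod 73) gives 6697t ≡ 30 (mod 73), and since 54⁻¹ ≡ 23 (mod 73), t ≡ 33. Hence m ≡ 3631 + 6697·33 = 224632 (mod 488881).
From m ≡ 224632 (mod 488881) write m = 224632 + 488881t. Substituting into m ≡ 20 (mod 223) gives 488881t ≡ 172 (mod 223), and since 65⁻¹ ≡ 199 (mod 223), t ≡ 109. Hence m ≡ 224632 + 488881·109 = 53512661 (mod 109020463).
From m ≡ 53512661 (mod 109020463) write m = 53512661 + 109020463t. Substituting into m ≡ 91 (mod 137) gives 109020463t ≡ 41 (mod 137), and since 110⁻¹ ≡ 71 (mod 137), t ≡ 34. Hence m ≡ 53512661 + 109020463·34 = 3760208403 (mod 14935803431).

3760208403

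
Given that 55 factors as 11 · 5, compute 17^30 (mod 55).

34

Mod 11: 17 ≡ 6; since 10 | 30, by Fermat 6^30 ≡ 1 (mod 11).
Mod 5: 17 ≡ 2; by Fermat, exponent reduces to 30 mod 4 = 2; 2^2 ≡ 4 (mod 5).
Combine by CRT: x ≡ 1 (mod 11), x ≡ 4 (mod 5) ⇒ x ≡ 34 (mod 55).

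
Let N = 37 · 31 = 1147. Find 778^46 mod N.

741

Mod 37: 778 ≡ 1; by Fermat, exponent reduces to 46 mod 36 = 10; 1^10 ≡ 1 (mod 37).
Mod 31: 778 ≡ 3; by Fermat, exponent reduces to 46 mod 30 = 16; 3^16 ≡ 28 (mod 31).
Combine by CRT: x ≡ 1 (mod 37), x ≡ 28 (mod 31) ⇒ x ≡ 741 (mod 1147).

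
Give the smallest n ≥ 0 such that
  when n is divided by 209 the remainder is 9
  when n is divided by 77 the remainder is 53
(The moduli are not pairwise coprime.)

1054

gcd(209, 77) = 11 and 11 | (53 − 9), so the pair is consistent; merging gives n ≡ 1054 (mod 1463), where 1463 = lcm(209, 77).
The solution is unique modulo lcm(209, 77) = 1463.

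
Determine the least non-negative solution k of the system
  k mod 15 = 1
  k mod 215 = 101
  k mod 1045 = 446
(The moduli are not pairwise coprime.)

124801

gcd(15, 215) = 5 and 5 | (101 − 1), so the pair is consistent; merging gives k ≡ 316 (mod 645), where 645 = lcm(15, 215).
gcd(645, 1045) = 5 and 5 | (446 − 316), so the pair is consistent; merging gives k ≡ 124801 (mod 134805), where 134805 = lcm(645, 1045).
The solution is unique modulo lcm(15, 215, 1045) = 134805.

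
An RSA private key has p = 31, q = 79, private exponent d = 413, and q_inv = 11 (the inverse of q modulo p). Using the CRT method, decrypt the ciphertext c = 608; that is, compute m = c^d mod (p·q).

d_p = d mod (p−1) = 413 mod 30 = 23; d_q = d mod (q−1) = 23.
m₁ = c^(d_p) mod p: c ≡ 19 (mod 31), and 19^23 mod 31 = 9.
m₂ = c^(d_q) mod q: c ≡ 55 (mod 79), and 55^23 mod 79 = 23.
h = q_inv·(m₁ − m₂) mod p = 11·(9 − 23) mod 31 = 1.
m = m₂ + h·q = 23 + 1·79 = 102.

102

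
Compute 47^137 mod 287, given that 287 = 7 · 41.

108

Mod 7: 47 ≡ 5; by Fermat, exponent reduces to 137 mod 6 = 5; 5^5 ≡ 3 (mod 7).
Mod 41: 47 ≡ 6; by Fermat, exponent reduces to 137 mod 40 = 17; 6^17 ≡ 26 (mod 41).
Combine by CRT: x ≡ 3 (mod 7), x ≡ 26 (mod 41) ⇒ x ≡ 108 (mod 287).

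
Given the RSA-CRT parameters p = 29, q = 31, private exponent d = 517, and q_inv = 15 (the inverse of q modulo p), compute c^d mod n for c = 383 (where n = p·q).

788

d_p = d mod (p−1) = 517 mod 28 = 13; d_q = d mod (q−1) = 7.
m₁ = c^(d_p) mod p: c ≡ 6 (mod 29), and 6^13 mod 29 = 5.
m₂ = c^(d_q) mod q: c ≡ 11 (mod 31), and 11^7 mod 31 = 13.
h = q_inv·(m₁ − m₂) mod p = 15·(5 − 13) mod 29 = 25.
m = m₂ + h·q = 13 + 25·31 = 788.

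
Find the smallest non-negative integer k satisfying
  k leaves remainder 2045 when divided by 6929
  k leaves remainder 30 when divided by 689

Combine the congruences pairwise.
gcd(6929, 689) = 13 and 13 | (30 − 2045), so the pair is consistent; merging gives k ≡ 133696 (mod 367237), where 367237 = lcm(6929, 689).
The solution is unique modulo lcm(6929, 689) = 367237.

133696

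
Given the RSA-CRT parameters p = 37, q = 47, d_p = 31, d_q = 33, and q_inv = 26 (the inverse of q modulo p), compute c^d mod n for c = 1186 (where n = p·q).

m₁ = c^(d_p) mod p: c ≡ 2 (mod 37), and 2^31 mod 37 = 22.
m₂ = c^(d_q) mod q: c ≡ 11 (mod 47), and 11^33 mod 47 = 5.
h = q_inv·(m₁ − m₂) mod p = 26·(22 − 5) mod 37 = 35.
m = m₂ + h·q = 5 + 35·47 = 1650.

1650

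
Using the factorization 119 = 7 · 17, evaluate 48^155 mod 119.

27

Mod 7: 48 ≡ 6; by Fermat, exponent reduces to 155 mod 6 = 5; 6^5 ≡ 6 (mod 7).
Mod 17: 48 ≡ 14; by Fermat, exponent reduces to 155 mod 16 = 11; 14^11 ≡ 10 (mod 17).
Combine by CRT: x ≡ 6 (mod 7), x ≡ 10 (mod 17) ⇒ x ≡ 27 (mod 119).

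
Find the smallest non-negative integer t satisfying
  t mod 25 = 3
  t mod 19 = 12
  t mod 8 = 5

From t ≡ 3 (mod 25) write t = 3 + 25s. Substituting into t ≡ 12 (mod 19) gives 25s ≡ 9 (mod 19), and since 6⁻¹ ≡ 16 (mod 19), s ≡ 11. Hence t ≡ 3 + 25·11 = 278 (mod 475).
From t ≡ 278 (mod 475) write t = 278 + 475s. Substituting into t ≡ 5 (mod 8) gives 475s ≡ 7 (mod 8), and since 3⁻¹ ≡ 3 (mod 8), s ≡ 5. Hence t ≡ 278 + 475·5 = 2653 (mod 3800).

2653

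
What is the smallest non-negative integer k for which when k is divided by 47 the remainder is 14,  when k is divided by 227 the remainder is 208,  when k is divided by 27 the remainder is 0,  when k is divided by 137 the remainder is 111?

33829110

The moduli are pairwise coprime; N = 47·227·27·137 = 39464631.
N/47 = 839673; 839673 ≡ 18 (mod 47); 18·34 ≡ 1, so inverse 34.
N/227 = 173853; 173853 ≡ 198 (mod 227); 198·180 ≡ 1, so inverse 180.
N/27 = 1461653; 1461653 ≡ 8 (mod 27); 8·17 ≡ 1, so inverse 17.
N/137 = 288063; 288063 ≡ 89 (mod 137); 89·117 ≡ 1, so inverse 117.
k ≡ 14·839673·34 + 208·173853·180 + 0·1461653·17 + 111·288063·117 = 10649814849.
10649814849 mod 39464631 = 33829110.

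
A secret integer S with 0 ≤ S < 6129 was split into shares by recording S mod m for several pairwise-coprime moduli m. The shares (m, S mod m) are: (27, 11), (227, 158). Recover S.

From S ≡ 11 (mod 27) write S = 11 + 27t. Substituting into S ≡ 158 (mod 227) gives 27t ≡ 147 (mod 227), and since 27⁻¹ ≡ 185 (mod 227), t ≡ 182. Hence S ≡ 11 + 27·182 = 4925 (mod 6129).

4925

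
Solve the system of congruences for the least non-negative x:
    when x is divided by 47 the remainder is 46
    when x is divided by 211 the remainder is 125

From x ≡ 46 (mod 47) write x = 46 + 47t. Substituting into x ≡ 125 (mod 211) gives 47t ≡ 79 (mod 211), and since 47⁻¹ ≡ 9 (mod 211), t ≡ 78. Hence x ≡ 46 + 47·78 = 3712 (mod 9917).

3712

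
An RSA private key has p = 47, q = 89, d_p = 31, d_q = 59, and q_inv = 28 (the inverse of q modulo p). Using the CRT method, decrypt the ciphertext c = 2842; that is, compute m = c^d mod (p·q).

m₁ = c^(d_p) mod p: c ≡ 22 (mod 47), and 22^31 mod 47 = 30.
m₂ = c^(d_q) mod q: c ≡ 83 (mod 89), and 83^59 mod 89 = 70.
h = q_inv·(m₁ − m₂) mod p = 28·(30 − 70) mod 47 = 8.
m = m₂ + h·q = 70 + 8·89 = 782.

782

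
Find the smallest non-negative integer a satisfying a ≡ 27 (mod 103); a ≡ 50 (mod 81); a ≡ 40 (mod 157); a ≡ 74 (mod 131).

The moduli are pairwise coprime; N = 103·81·157·131 = 171590481.
N/103 = 1665927; 1665927 ≡ 5 (mod 103); 5·62 ≡ 1, so inverse 62.
N/81 = 2118401; 2118401 ≡ 8 (mod 81); 8·71 ≡ 1, so inverse 71.
N/157 = 1092933; 1092933 ≡ 56 (mod 157); 56·143 ≡ 1, so inverse 143.
N/131 = 1309851; 1309851 ≡ 113 (mod 131); 113·80 ≡ 1, so inverse 80.
a ≡ 27·1665927·62 + 50·2118401·71 + 40·1092933·143 + 74·1309851·80 = 24314980028.
24314980028 mod 171590481 = 120722207.

120722207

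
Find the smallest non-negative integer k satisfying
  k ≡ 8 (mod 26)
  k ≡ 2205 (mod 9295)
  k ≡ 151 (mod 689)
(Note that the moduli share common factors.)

476250

gcd(26, 9295) = 13 and 13 | (2205 − 8), so the pair is consistent; merging gives k ≡ 11500 (mod 18590), where 18590 = lcm(26, 9295).
gcd(18590, 689) = 13 and 13 | (151 − 11500), so the pair is consistent; merging gives k ≡ 476250 (mod 985270), where 985270 = lcm(18590, 689).
The solution is unique modulo lcm(26, 9295, 689) = 985270.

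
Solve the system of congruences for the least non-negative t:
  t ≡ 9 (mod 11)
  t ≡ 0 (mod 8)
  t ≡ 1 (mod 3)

64

From t ≡ 9 (mod 11) write t = 9 + 11s. Substituting into t ≡ 0 (mod 8) gives 11s ≡ 7 (mod 8), and since 3⁻¹ ≡ 3 (mod 8), s ≡ 5. Hence t ≡ 9 + 11·5 = 64 (mod 88).
From t ≡ 64 (mod 88) write t = 64 + 88s. Substituting into t ≡ 1 (mod 3) gives 88s ≡ 0 (mod 3), and since 1⁻¹ ≡ 1 (mod 3), s ≡ 0. Hence t ≡ 64 + 88·0 = 64 (mod 264).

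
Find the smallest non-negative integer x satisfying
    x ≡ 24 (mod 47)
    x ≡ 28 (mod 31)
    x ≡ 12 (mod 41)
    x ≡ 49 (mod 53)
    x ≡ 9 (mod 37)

The moduli are pairwise coprime; N = 47·31·41·53·37 = 117144257.
N/47 = 2492431; 2492431 ≡ 21 (mod 47); 21·9 ≡ 1, so inverse 9.
N/31 = 3778847; 3778847 ≡ 9 (mod 31); 9·7 ≡ 1, so inverse 7.
N/41 = 2857177; 2857177 ≡ 10 (mod 41); 10·37 ≡ 1, so inverse 37.
N/53 = 2210269; 2210269 ≡ 10 (mod 53); 10·16 ≡ 1, so inverse 16.
N/37 = 3166061; 3166061 ≡ 8 (mod 37); 8·14 ≡ 1, so inverse 14.
x ≡ 24·2492431·9 + 28·3778847·7 + 12·2857177·37 + 49·2210269·16 + 9·3166061·14 = 4679380278.
4679380278 mod 117144257 = 110754255.

110754255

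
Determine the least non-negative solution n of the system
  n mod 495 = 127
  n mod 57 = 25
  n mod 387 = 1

109522

gcd(495, 57) = 3 and 3 | (25 − 127), so the pair is consistent; merging gives n ≡ 6067 (mod 9405), where 9405 = lcm(495, 57).
gcd(9405, 387) = 9 and 9 | (1 − 6067), so the pair is consistent; merging gives n ≡ 109522 (mod 404415), where 404415 = lcm(9405, 387).
The solution is unique modulo lcm(495, 57, 387) = 404415.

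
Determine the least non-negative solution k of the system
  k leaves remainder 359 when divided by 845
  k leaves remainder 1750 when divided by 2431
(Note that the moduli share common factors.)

133024

gcd(845, 2431) = 13 and 13 | (1750 − 359), so the pair is consistent; merging gives k ≡ 133024 (mod 158015), where 158015 = lcm(845, 2431).
The solution is unique modulo lcm(845, 2431) = 158015.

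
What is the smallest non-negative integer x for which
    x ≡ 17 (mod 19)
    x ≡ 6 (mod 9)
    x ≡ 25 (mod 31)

The moduli are pairwise coprime; N = 19·9·31 = 5301.
N/19 = 279; 279 ≡ 13 (mod 19); 13·3 ≡ 1, so inverse 3.
N/9 = 589; 589 ≡ 4 (mod 9); 4·7 ≡ 1, so inverse 7.
N/31 = 171; 171 ≡ 16 (mod 31); 16·2 ≡ 1, so inverse 2.
x ≡ 17·279·3 + 6·589·7 + 25·171·2 = 47517.
47517 mod 5301 = 5109.

5109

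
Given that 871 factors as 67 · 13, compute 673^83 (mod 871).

Mod 67: 673 ≡ 3; by Fermat, exponent reduces to 83 mod 66 = 17; 3^17 ≡ 8 (mod 67).
Mod 13: 673 ≡ 10; by Fermat, exponent reduces to 83 mod 12 = 11; 10^11 ≡ 4 (mod 13).
Combine by CRT: x ≡ 8 (mod 67), x ≡ 4 (mod 13) ⇒ x ≡ 745 (mod 871).

745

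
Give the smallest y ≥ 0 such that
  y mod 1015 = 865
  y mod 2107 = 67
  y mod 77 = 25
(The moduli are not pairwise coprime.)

Combine the congruences pairwise.
gcd(1015, 2107) = 7 and 7 | (67 − 865), so the pair is consistent; merging gives y ≡ 271870 (mod 305515), where 305515 = lcm(1015, 2107).
gcd(305515, 77) = 7 and 7 | (25 − 271870), so the pair is consistent; merging gives y ≡ 3021505 (mod 3360665), where 3360665 = lcm(305515, 77).
The solution is unique modulo lcm(1015, 2107, 77) = 3360665.

3021505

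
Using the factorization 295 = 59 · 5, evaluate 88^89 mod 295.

133

Mod 59: 88 ≡ 29; by Fermat, exponent reduces to 89 mod 58 = 31; 29^31 ≡ 15 (mod 59).
Mod 5: 88 ≡ 3; by Fermat, exponent reduces to 89 mod 4 = 1; 3^1 ≡ 3 (mod 5).
Combine by CRT: x ≡ 15 (mod 59), x ≡ 3 (mod 5) ⇒ x ≡ 133 (mod 295).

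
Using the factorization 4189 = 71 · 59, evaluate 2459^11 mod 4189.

801

Mod 71: 2459 ≡ 45; 45^11 ≡ 20 (mod 71).
Mod 59: 2459 ≡ 40; 40^11 ≡ 34 (mod 59).
Combine by CRT: x ≡ 20 (mod 71), x ≡ 34 (mod 59) ⇒ x ≡ 801 (mod 4189).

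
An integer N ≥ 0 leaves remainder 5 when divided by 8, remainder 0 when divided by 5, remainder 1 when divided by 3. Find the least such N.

85

Combine the congruences pairwise.
From N ≡ 5 (mod 8) write N = 5 + 8t. Substituting into N ≡ 0 (mod 5) gives 8t ≡ 0 (mod 5), and since 3⁻¹ ≡ 2 (mod 5), t ≡ 0. Hence N ≡ 5 + 8·0 = 5 (mod 40).
From N ≡ 5 (mod 40) write N = 5 + 40t. Substituting into N ≡ 1 (mod 3) gives 40t ≡ 2 (mod 3), and since 1⁻¹ ≡ 1 (mod 3), t ≡ 2. Hence N ≡ 5 + 40·2 = 85 (mod 120).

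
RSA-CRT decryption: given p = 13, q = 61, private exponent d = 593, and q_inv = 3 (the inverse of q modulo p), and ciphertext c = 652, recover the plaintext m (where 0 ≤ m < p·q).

d_p = d mod (p−1) = 593 mod 12 = 5; d_q = d mod (q−1) = 53.
m₁ = c^(d_p) mod p: c ≡ 2 (mod 13), and 2^5 mod 13 = 6.
m₂ = c^(d_q) mod q: c ≡ 42 (mod 61), and 42^53 mod 61 = 15.
h = q_inv·(m₁ − m₂) mod p = 3·(6 − 15) mod 13 = 12.
m = m₂ + h·q = 15 + 12·61 = 747.

747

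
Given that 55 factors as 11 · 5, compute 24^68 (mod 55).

36

Mod 11: 24 ≡ 2; by Fermat, exponent reduces to 68 mod 10 = 8; 2^8 ≡ 3 (mod 11).
Mod 5: 24 ≡ 4; since 4 | 68, by Fermat 4^68 ≡ 1 (mod 5).
Combine by CRT: x ≡ 3 (mod 11), x ≡ 1 (mod 5) ⇒ x ≡ 36 (mod 55).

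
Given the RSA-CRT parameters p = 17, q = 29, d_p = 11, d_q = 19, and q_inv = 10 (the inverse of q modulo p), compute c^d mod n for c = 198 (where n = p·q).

m₁ = c^(d_p) mod p: c ≡ 11 (mod 17), and 11^11 mod 17 = 12.
m₂ = c^(d_q) mod q: c ≡ 24 (mod 29), and 24^19 mod 29 = 7.
h = q_inv·(m₁ − m₂) mod p = 10·(12 − 7) mod 17 = 16.
m = m₂ + h·q = 7 + 16·29 = 471.

471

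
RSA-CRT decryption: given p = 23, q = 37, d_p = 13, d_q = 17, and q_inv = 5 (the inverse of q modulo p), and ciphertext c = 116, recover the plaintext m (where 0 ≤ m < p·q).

392

m₁ = c^(d_p) mod p: c ≡ 1 (mod 23), and 1^13 mod 23 = 1.
m₂ = c^(d_q) mod q: c ≡ 5 (mod 37), and 5^17 mod 37 = 22.
h = q_inv·(m₁ − m₂) mod p = 5·(1 − 22) mod 23 = 10.
m = m₂ + h·q = 22 + 10·37 = 392.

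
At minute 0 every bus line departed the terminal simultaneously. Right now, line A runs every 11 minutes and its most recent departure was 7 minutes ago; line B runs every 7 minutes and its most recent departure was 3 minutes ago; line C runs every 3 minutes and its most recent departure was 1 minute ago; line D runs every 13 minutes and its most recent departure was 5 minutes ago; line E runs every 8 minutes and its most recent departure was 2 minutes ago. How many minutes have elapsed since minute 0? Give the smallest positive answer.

18322

The moduli are pairwise coprime; N = 11·7·3·13·8 = 24024.
N/11 = 2184; 2184 ≡ 6 (mod 11); 6·2 ≡ 1, so inverse 2.
N/7 = 3432; 3432 ≡ 2 (mod 7); 2·4 ≡ 1, so inverse 4.
N/3 = 8008; 8008 ≡ 1 (mod 3), inverse 1.
N/13 = 1848; 1848 ≡ 2 (mod 13); 2·7 ≡ 1, so inverse 7.
N/8 = 3003; 3003 ≡ 3 (mod 8); 3·3 ≡ 1, so inverse 3.
t ≡ 7·2184·2 + 3·3432·4 + 1·8008·1 + 5·1848·7 + 2·3003·3 = 162466.
162466 mod 24024 = 18322.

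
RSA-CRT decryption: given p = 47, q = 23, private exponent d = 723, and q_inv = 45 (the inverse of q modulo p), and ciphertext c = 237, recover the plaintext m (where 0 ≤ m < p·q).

d_p = d mod (p−1) = 723 mod 46 = 33; d_q = d mod (q−1) = 19.
m₁ = c^(d_p) mod p: c ≡ 2 (mod 47), and 2^33 mod 47 = 37.
m₂ = c^(d_q) mod q: c ≡ 7 (mod 23), and 7^19 mod 23 = 11.
h = q_inv·(m₁ − m₂) mod p = 45·(37 − 11) mod 47 = 42.
m = m₂ + h·q = 11 + 42·23 = 977.

977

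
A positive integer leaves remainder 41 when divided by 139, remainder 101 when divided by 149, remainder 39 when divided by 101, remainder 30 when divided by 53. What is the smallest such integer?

54469137

The moduli are pairwise coprime; N = 139·149·101·53 = 110865983.
N/139 = 797597; 797597 ≡ 15 (mod 139); 15·102 ≡ 1, so inverse 102.
N/149 = 744067; 744067 ≡ 110 (mod 149); 110·42 ≡ 1, so inverse 42.
N/101 = 1097683; 1097683 ≡ 15 (mod 101); 15·27 ≡ 1, so inverse 27.
N/53 = 2091811; 2091811 ≡ 7 (mod 53); 7·38 ≡ 1, so inverse 38.
k ≡ 41·797597·102 + 101·744067·42 + 39·1097683·27 + 30·2091811·38 = 10032407607.
10032407607 mod 110865983 = 54469137.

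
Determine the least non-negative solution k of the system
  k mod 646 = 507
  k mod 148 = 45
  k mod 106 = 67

gcd(646, 148) = 2 and 2 | (45 − 507), so the pair is consistent; merging gives k ≡ 32161 (mod 47804), where 47804 = lcm(646, 148).
gcd(47804, 106) = 2 and 2 | (67 − 32161), so the pair is consistent; merging gives k ≡ 1992125 (mod 2533612), where 2533612 = lcm(47804, 106).
The solution is unique modulo lcm(646, 148, 106) = 2533612.

1992125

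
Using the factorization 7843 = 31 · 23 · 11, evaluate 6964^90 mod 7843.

5798

Mod 31: 6964 ≡ 20; since 30 | 90, by Fermat 20^90 ≡ 1 (mod 31).
Mod 23: 6964 ≡ 18; by Fermat, exponent reduces to 90 mod 22 = 2; 18^2 ≡ 2 (mod 23).
Mod 11: 6964 ≡ 1; since 10 | 90, by Fermat 1^90 ≡ 1 (mod 11).
Combine by CRT: x ≡ 1 (mod 31), x ≡ 2 (mod 23), x ≡ 1 (mod 11) ⇒ x ≡ 5798 (mod 7843).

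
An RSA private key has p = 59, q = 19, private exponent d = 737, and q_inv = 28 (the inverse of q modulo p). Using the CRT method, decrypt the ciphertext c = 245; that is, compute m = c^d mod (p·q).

902

d_p = d mod (p−1) = 737 mod 58 = 41; d_q = d mod (q−1) = 17.
m₁ = c^(d_p) mod p: c ≡ 9 (mod 59), and 9^41 mod 59 = 17.
m₂ = c^(d_q) mod q: c ≡ 17 (mod 19), and 17^17 mod 19 = 9.
h = q_inv·(m₁ − m₂) mod p = 28·(17 − 9) mod 59 = 47.
m = m₂ + h·q = 9 + 47·19 = 902.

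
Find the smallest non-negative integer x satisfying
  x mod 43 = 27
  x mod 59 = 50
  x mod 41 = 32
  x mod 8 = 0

From x ≡ 27 (mod 43) write x = 27 + 43t. Substituting into x ≡ 50 (mod 59) gives 43t ≡ 23 (mod 59), and since 43⁻¹ ≡ 11 (mod 59), t ≡ 17. Hence x ≡ 27 + 43·17 = 758 (mod 2537).
From x ≡ 758 (mod 2537) write x = 758 + 2537t. Substituting into x ≡ 32 (mod 41) gives 2537t ≡ 12 (mod 41), and since 36⁻¹ ≡ 8 (mod 41), t ≡ 14. Hence x ≡ 758 + 2537·14 = 36276 (mod 104017).
From x ≡ 36276 (mod 104017) write x = 36276 + 104017t. Substituting into x ≡ 0 (mod 8) gives 104017t ≡ 4 (mod 8), and since 1⁻¹ ≡ 1 (mod 8), t ≡ 4. Hence x ≡ 36276 + 104017·4 = 452344 (mod 832136).

452344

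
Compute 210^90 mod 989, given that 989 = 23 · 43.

446

Mod 23: 210 ≡ 3; by Fermat, exponent reduces to 90 mod 22 = 2; 3^2 ≡ 9 (mod 23).
Mod 43: 210 ≡ 38; by Fermat, exponent reduces to 90 mod 42 = 6; 38^6 ≡ 16 (mod 43).
Combine by CRT: x ≡ 9 (mod 23), x ≡ 16 (mod 43) ⇒ x ≡ 446 (mod 989).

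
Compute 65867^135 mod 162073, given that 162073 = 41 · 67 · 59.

34185

Mod 41: 65867 ≡ 21; by Fermat, exponent reduces to 135 mod 40 = 15; 21^15 ≡ 32 (mod 41).
Mod 67: 65867 ≡ 6; by Fermat, exponent reduces to 135 mod 66 = 3; 6^3 ≡ 15 (mod 67).
Mod 59: 65867 ≡ 23; by Fermat, exponent reduces to 135 mod 58 = 19; 23^19 ≡ 24 (mod 59).
Combine by CRT: x ≡ 32 (mod 41), x ≡ 15 (mod 67), x ≡ 24 (mod 59) ⇒ x ≡ 34185 (mod 162073).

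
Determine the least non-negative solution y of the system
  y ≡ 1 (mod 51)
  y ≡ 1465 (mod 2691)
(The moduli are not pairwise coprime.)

gcd(51, 2691) = 3 and 3 | (1465 − 1), so the pair is consistent; merging gives y ≡ 9538 (mod 45747), where 45747 = lcm(51, 2691).
The solution is unique modulo lcm(51, 2691) = 45747.

9538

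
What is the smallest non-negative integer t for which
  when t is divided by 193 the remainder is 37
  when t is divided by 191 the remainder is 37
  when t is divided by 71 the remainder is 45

The moduli are pairwise coprime; N = 193·191·71 = 2617273.
N/193 = 13561; 13561 ≡ 51 (mod 193); 51·53 ≡ 1, so inverse 53.
N/191 = 13703; 13703 ≡ 142 (mod 191); 142·152 ≡ 1, so inverse 152.
N/71 = 36863; 36863 ≡ 14 (mod 71); 14·66 ≡ 1, so inverse 66.
t ≡ 37·13561·53 + 37·13703·152 + 45·36863·66 = 213141903.
213141903 mod 2617273 = 1142790.

1142790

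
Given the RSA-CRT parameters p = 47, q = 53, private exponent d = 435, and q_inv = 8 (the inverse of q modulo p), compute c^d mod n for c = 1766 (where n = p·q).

2023

d_p = d mod (p−1) = 435 mod 46 = 21; d_q = d mod (q−1) = 19.
m₁ = c^(d_p) mod p: c ≡ 27 (mod 47), and 27^21 mod 47 = 2.
m₂ = c^(d_q) mod q: c ≡ 17 (mod 53), and 17^19 mod 53 = 9.
h = q_inv·(m₁ − m₂) mod p = 8·(2 − 9) mod 47 = 38.
m = m₂ + h·q = 9 + 38·53 = 2023.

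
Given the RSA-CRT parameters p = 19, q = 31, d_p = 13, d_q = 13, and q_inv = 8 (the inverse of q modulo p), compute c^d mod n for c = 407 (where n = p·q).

m₁ = c^(d_p) mod p: c ≡ 8 (mod 19), and 8^13 mod 19 = 8.
m₂ = c^(d_q) mod q: c ≡ 4 (mod 31), and 4^13 mod 31 = 2.
h = q_inv·(m₁ − m₂) mod p = 8·(8 − 2) mod 19 = 10.
m = m₂ + h·q = 2 + 10·31 = 312.

312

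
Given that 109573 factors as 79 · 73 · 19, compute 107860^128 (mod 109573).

98144

Mod 79: 107860 ≡ 25; by Fermat, exponent reduces to 128 mod 78 = 50; 25^50 ≡ 26 (mod 79).
Mod 73: 107860 ≡ 39; by Fermat, exponent reduces to 128 mod 72 = 56; 39^56 ≡ 32 (mod 73).
Mod 19: 107860 ≡ 16; by Fermat, exponent reduces to 128 mod 18 = 2; 16^2 ≡ 9 (mod 19).
Combine by CRT: x ≡ 26 (mod 79), x ≡ 32 (mod 73), x ≡ 9 (mod 19) ⇒ x ≡ 98144 (mod 109573).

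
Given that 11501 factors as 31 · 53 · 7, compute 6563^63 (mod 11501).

Mod 31: 6563 ≡ 22; by Fermat, exponent reduces to 63 mod 30 = 3; 22^3 ≡ 15 (mod 31).
Mod 53: 6563 ≡ 44; by Fermat, exponent reduces to 63 mod 52 = 11; 44^11 ≡ 36 (mod 53).
Mod 7: 6563 ≡ 4; by Fermat, exponent reduces to 63 mod 6 = 3; 4^3 ≡ 1 (mod 7).
Combine by CRT: x ≡ 15 (mod 31), x ≡ 36 (mod 53), x ≡ 1 (mod 7) ⇒ x ≡ 7827 (mod 11501).

7827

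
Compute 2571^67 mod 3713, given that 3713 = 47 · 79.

370

Mod 47: 2571 ≡ 33; by Fermat, exponent reduces to 67 mod 46 = 21; 33^21 ≡ 41 (mod 47).
Mod 79: 2571 ≡ 43; 43^67 ≡ 54 (mod 79).
Combine by CRT: x ≡ 41 (mod 47), x ≡ 54 (mod 79) ⇒ x ≡ 370 (mod 3713).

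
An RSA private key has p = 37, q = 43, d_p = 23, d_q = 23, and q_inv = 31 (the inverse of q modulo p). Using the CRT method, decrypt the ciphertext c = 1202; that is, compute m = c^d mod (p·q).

133

m₁ = c^(d_p) mod p: c ≡ 18 (mod 37), and 18^23 mod 37 = 22.
m₂ = c^(d_q) mod q: c ≡ 41 (mod 43), and 41^23 mod 43 = 4.
h = q_inv·(m₁ − m₂) mod p = 31·(22 − 4) mod 37 = 3.
m = m₂ + h·q = 4 + 3·43 = 133.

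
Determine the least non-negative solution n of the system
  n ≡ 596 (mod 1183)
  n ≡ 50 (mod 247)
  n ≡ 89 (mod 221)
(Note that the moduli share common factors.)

gcd(1183, 247) = 13 and 13 | (50 − 596), so the pair is consistent; merging gives n ≡ 1779 (mod 22477), where 22477 = lcm(1183, 247).
gcd(22477, 221) = 13 and 13 | (89 − 1779), so the pair is consistent; merging gives n ≡ 204072 (mod 382109), where 382109 = lcm(22477, 221).
The solution is unique modulo lcm(1183, 247, 221) = 382109.

204072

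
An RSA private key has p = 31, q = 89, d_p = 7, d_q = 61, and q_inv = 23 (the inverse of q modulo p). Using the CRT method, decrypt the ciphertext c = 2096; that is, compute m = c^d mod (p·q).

2487

m₁ = c^(d_p) mod p: c ≡ 19 (mod 31), and 19^7 mod 31 = 7.
m₂ = c^(d_q) mod q: c ≡ 49 (mod 89), and 49^61 mod 89 = 84.
h = q_inv·(m₁ − m₂) mod p = 23·(7 − 84) mod 31 = 27.
m = m₂ + h·q = 84 + 27·89 = 2487.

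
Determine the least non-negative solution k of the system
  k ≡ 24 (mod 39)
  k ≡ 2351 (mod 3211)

5562

Combine the congruences pairwise.
gcd(39, 3211) = 13 and 13 | (2351 − 24), so the pair is consistent; merging gives k ≡ 5562 (mod 9633), where 9633 = lcm(39, 3211).
The solution is unique modulo lcm(39, 3211) = 9633.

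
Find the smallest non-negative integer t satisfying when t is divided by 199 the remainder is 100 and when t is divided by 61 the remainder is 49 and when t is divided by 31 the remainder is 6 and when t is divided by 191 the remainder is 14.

The moduli are pairwise coprime; N = 199·61·31·191 = 71875019.
N/199 = 361181; 361181 ≡ 195 (mod 199); 195·149 ≡ 1, so inverse 149.
N/61 = 1178279; 1178279 ≡ 3 (mod 61); 3·41 ≡ 1, so inverse 41.
N/31 = 2318549; 2318549 ≡ 28 (mod 31); 28·10 ≡ 1, so inverse 10.
N/191 = 376309; 376309 ≡ 39 (mod 191); 39·49 ≡ 1, so inverse 49.
t ≡ 100·361181·149 + 49·1178279·41 + 6·2318549·10 + 14·376309·49 = 8146020325.
8146020325 mod 71875019 = 24143178.

24143178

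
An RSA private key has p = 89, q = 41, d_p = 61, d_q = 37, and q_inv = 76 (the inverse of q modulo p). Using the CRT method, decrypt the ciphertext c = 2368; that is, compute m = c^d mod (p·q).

2196

m₁ = c^(d_p) mod p: c ≡ 54 (mod 89), and 54^61 mod 89 = 60.
m₂ = c^(d_q) mod q: c ≡ 31 (mod 41), and 31^37 mod 41 = 23.
h = q_inv·(m₁ − m₂) mod p = 76·(60 − 23) mod 89 = 53.
m = m₂ + h·q = 23 + 53·41 = 2196.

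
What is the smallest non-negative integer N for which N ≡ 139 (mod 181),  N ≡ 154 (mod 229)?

2673

Combine the congruences pairwise.
From N ≡ 139 (mod 181) write N = 139 + 181t. Substituting into N ≡ 154 (mod 229) gives 181t ≡ 15 (mod 229), and since 181⁻¹ ≡ 62 (mod 229), t ≡ 14. Hence N ≡ 139 + 181·14 = 2673 (mod 41449).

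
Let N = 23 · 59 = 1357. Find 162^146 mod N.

369

Mod 23: 162 ≡ 1; by Fermat, exponent reduces to 146 mod 22 = 14; 1^14 ≡ 1 (mod 23).
Mod 59: 162 ≡ 44; by Fermat, exponent reduces to 146 mod 58 = 30; 44^30 ≡ 15 (mod 59).
Combine by CRT: x ≡ 1 (mod 23), x ≡ 15 (mod 59) ⇒ x ≡ 369 (mod 1357).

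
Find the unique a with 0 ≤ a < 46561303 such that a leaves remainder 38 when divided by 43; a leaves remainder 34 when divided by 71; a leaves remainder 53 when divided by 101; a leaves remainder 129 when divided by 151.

The moduli are pairwise coprime; N = 43·71·101·151 = 46561303.
N/43 = 1082821; 1082821 ≡ 38 (mod 43); 38·17 ≡ 1, so inverse 17.
N/71 = 655793; 655793 ≡ 37 (mod 71); 37·48 ≡ 1, so inverse 48.
N/101 = 461003; 461003 ≡ 39 (mod 101); 39·57 ≡ 1, so inverse 57.
N/151 = 308353; 308353 ≡ 11 (mod 151); 11·55 ≡ 1, so inverse 55.
a ≡ 38·1082821·17 + 34·655793·48 + 53·461003·57 + 129·308353·55 = 5350211140.
5350211140 mod 46561303 = 42222598.

42222598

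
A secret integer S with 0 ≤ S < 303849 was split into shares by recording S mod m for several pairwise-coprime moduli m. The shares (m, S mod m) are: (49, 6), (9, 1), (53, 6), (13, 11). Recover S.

254512

The moduli are pairwise coprime; N = 49·9·53·13 = 303849.
N/49 = 6201; 6201 ≡ 27 (mod 49); 27·20 ≡ 1, so inverse 20.
N/9 = 33761; 33761 ≡ 2 (mod 9); 2·5 ≡ 1, so inverse 5.
N/53 = 5733; 5733 ≡ 9 (mod 53); 9·6 ≡ 1, so inverse 6.
N/13 = 23373; 23373 ≡ 12 (mod 13); 12·12 ≡ 1, so inverse 12.
S ≡ 6·6201·20 + 1·33761·5 + 6·5733·6 + 11·23373·12 = 4204549.
4204549 mod 303849 = 254512.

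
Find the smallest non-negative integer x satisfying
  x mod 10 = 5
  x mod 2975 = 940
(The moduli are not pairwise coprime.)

Combine the congruences pairwise.
gcd(10, 2975) = 5 and 5 | (940 − 5), so the pair is consistent; merging gives x ≡ 3915 (mod 5950), where 5950 = lcm(10, 2975).
The solution is unique modulo lcm(10, 2975) = 5950.

3915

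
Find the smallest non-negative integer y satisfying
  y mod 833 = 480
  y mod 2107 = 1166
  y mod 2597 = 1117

gcd(833, 2107) = 49 and 49 | (1166 − 480), so the pair is consistent; merging gives y ≡ 13808 (mod 35819), where 35819 = lcm(833, 2107).
gcd(35819, 2597) = 49 and 49 | (1117 − 13808), so the pair is consistent; merging gives y ≡ 1374930 (mod 1898407), where 1898407 = lcm(35819, 2597).
The solution is unique modulo lcm(833, 2107, 2597) = 1898407.

1374930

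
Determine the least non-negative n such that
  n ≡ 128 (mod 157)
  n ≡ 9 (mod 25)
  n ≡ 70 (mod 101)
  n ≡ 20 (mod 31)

From n ≡ 128 (mod 157) write n = 128 + 157t. Substituting into n ≡ 9 (mod 25) gives 157t ≡ 6 (mod 25), and since 7⁻¹ ≡ 18 (mod 25), t ≡ 8. Hence n ≡ 128 + 157·8 = 1384 (mod 3925).
From n ≡ 1384 (mod 3925) write n = 1384 + 3925t. Substituting into n ≡ 70 (mod 101) gives 3925t ≡ 100 (mod 101), and since 87⁻¹ ≡ 36 (mod 101), t ≡ 65. Hence n ≡ 1384 + 3925·65 = 256509 (mod 396425).
From n ≡ 256509 (mod 396425) write n = 256509 + 396425t. Substituting into n ≡ 20 (mod 31) gives 396425t ≡ 5 (mod 31), and since 28⁻¹ ≡ 10 (mod 31), t ≡ 19. Hence n ≡ 256509 + 396425·19 = 7788584 (mod 12289175).

7788584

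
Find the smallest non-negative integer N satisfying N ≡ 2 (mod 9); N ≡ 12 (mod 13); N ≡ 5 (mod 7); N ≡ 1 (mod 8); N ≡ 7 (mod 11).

From N ≡ 2 (mod 9) write N = 2 + 9t. Substituting into N ≡ 12 (mod 13) gives 9t ≡ 10 (mod 13), and since 9⁻¹ ≡ 3 (mod 13), t ≡ 4. Hence N ≡ 2 + 9·4 = 38 (mod 117).
From N ≡ 38 (mod 117) write N = 38 + 117t. Substituting into N ≡ 5 (mod 7) gives 117t ≡ 2 (mod 7), and since 5⁻¹ ≡ 3 (mod 7), t ≡ 6. Hence N ≡ 38 + 117·6 = 740 (mod 819).
From N ≡ 740 (mod 819) write N = 740 + 819t. Substituting into N ≡ 1 (mod 8) gives 819t ≡ 5 (mod 8), and since 3⁻¹ ≡ 3 (mod 8), t ≡ 7. Hence N ≡ 740 + 819·7 = 6473 (mod 6552).
From N ≡ 6473 (mod 6552) write N = 6473 + 6552t. Substituting into N ≡ 7 (mod 11) gives 6552t ≡ 2 (mod 11), and since 7⁻¹ ≡ 8 (mod 11), t ≡ 5. Hence N ≡ 6473 + 6552·5 = 39233 (mod 72072).

39233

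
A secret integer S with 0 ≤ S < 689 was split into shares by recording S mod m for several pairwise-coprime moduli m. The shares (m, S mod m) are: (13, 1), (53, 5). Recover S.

482

Combine the congruences pairwise.
From S ≡ 1 (mod 13) write S = 1 + 13t. Substituting into S ≡ 5 (mod 53) gives 13t ≡ 4 (mod 53), and since 13⁻¹ ≡ 49 (mod 53), t ≡ 37. Hence S ≡ 1 + 13·37 = 482 (mod 689).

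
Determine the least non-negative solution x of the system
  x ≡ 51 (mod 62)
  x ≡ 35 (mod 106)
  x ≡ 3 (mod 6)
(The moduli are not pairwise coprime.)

Combine the congruences pairwise.
gcd(62, 106) = 2 and 2 | (35 − 51), so the pair is consistent; merging gives x ≡ 671 (mod 3286), where 3286 = lcm(62, 106).
gcd(3286, 6) = 2 and 2 | (3 − 671), so the pair is consistent; merging gives x ≡ 3957 (mod 9858), where 9858 = lcm(3286, 6).
The solution is unique modulo lcm(62, 106, 6) = 9858.

3957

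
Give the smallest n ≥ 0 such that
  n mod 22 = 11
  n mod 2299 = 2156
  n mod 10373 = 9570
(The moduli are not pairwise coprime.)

gcd(22, 2299) = 11 and 11 | (2156 − 11), so the pair is consistent; merging gives n ≡ 4455 (mod 4598), where 4598 = lcm(22, 2299).
gcd(4598, 10373) = 11 and 11 | (9570 − 4455), so the pair is consistent; merging gives n ≡ 248149 (mod 4335914), where 4335914 = lcm(4598, 10373).
The solution is unique modulo lcm(22, 2299, 10373) = 4335914.

248149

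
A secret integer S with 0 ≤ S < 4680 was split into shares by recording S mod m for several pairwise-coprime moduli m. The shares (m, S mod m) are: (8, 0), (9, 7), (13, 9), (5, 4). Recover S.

The moduli are pairwise coprime; N = 8·9·13·5 = 4680.
N/8 = 585; 585 ≡ 1 (mod 8), inverse 1.
N/9 = 520; 520 ≡ 7 (mod 9); 7·4 ≡ 1, so inverse 4.
N/13 = 360; 360 ≡ 9 (mod 13); 9·3 ≡ 1, so inverse 3.
N/5 = 936; 936 ≡ 1 (mod 5), inverse 1.
S ≡ 0·585·1 + 7·520·4 + 9·360·3 + 4·936·1 = 28024.
28024 mod 4680 = 4624.

4624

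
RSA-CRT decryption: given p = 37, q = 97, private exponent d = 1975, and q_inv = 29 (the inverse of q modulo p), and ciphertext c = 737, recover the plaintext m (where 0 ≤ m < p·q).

d_p = d mod (p−1) = 1975 mod 36 = 31; d_q = d mod (q−1) = 55.
m₁ = c^(d_p) mod p: c ≡ 34 (mod 37), and 34^31 mod 37 = 7.
m₂ = c^(d_q) mod q: c ≡ 58 (mod 97), and 58^55 mod 97 = 17.
h = q_inv·(m₁ − m₂) mod p = 29·(7 − 17) mod 37 = 6.
m = m₂ + h·q = 17 + 6·97 = 599.

599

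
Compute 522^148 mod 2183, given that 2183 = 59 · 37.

Mod 59: 522 ≡ 50; by Fermat, exponent reduces to 148 mod 58 = 32; 50^32 ≡ 21 (mod 59).
Mod 37: 522 ≡ 4; by Fermat, exponent reduces to 148 mod 36 = 4; 4^4 ≡ 34 (mod 37).
Combine by CRT: x ≡ 21 (mod 59), x ≡ 34 (mod 37) ⇒ x ≡ 552 (mod 2183).

552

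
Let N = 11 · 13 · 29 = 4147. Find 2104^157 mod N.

1428

Mod 11: 2104 ≡ 3; by Fermat, exponent reduces to 157 mod 10 = 7; 3^7 ≡ 9 (mod 11).
Mod 13: 2104 ≡ 11; by Fermat, exponent reduces to 157 mod 12 = 1; 11^1 ≡ 11 (mod 13).
Mod 29: 2104 ≡ 16; by Fermat, exponent reduces to 157 mod 28 = 17; 16^17 ≡ 7 (mod 29).
Combine by CRT: x ≡ 9 (mod 11), x ≡ 11 (mod 13), x ≡ 7 (mod 29) ⇒ x ≡ 1428 (mod 4147).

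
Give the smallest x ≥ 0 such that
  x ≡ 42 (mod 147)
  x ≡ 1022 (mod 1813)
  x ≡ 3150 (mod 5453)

Combine the congruences pairwise.
gcd(147, 1813) = 49 and 49 | (1022 − 42), so the pair is consistent; merging gives x ≡ 2835 (mod 5439), where 5439 = lcm(147, 1813).
gcd(5439, 5453) = 7 and 7 | (3150 − 2835), so the pair is consistent; merging gives x ≡ 1998948 (mod 4236981), where 4236981 = lcm(5439, 5453).
The solution is unique modulo lcm(147, 1813, 5453) = 4236981.

1998948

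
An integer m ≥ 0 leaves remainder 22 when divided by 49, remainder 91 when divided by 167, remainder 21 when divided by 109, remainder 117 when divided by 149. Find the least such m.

The moduli are pairwise coprime; N = 49·167·109·149 = 132900103.
N/49 = 2712247; 2712247 ≡ 48 (mod 49); 48·48 ≡ 1, so inverse 48.
N/167 = 795809; 795809 ≡ 54 (mod 167); 54·133 ≡ 1, so inverse 133.
N/109 = 1219267; 1219267 ≡ 102 (mod 109); 102·31 ≡ 1, so inverse 31.
N/149 = 891947; 891947 ≡ 33 (mod 149); 33·140 ≡ 1, so inverse 140.
m ≡ 22·2712247·48 + 91·795809·133 + 21·1219267·31 + 117·891947·140 = 27899643836.
27899643836 mod 132900103 = 123522309.

123522309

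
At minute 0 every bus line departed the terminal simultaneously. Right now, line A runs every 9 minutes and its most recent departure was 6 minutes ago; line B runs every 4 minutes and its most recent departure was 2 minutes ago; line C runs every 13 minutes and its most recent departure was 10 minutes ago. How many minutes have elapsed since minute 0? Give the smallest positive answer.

From t ≡ 6 (mod 9) write t = 6 + 9s. Substituting into t ≡ 2 (mod 4) gives 9s ≡ 0 (mod 4), and since 1⁻¹ ≡ 1 (mod 4), s ≡ 0. Hence t ≡ 6 + 9·0 = 6 (mod 36).
From t ≡ 6 (mod 36) write t = 6 + 36s. Substituting into t ≡ 10 (mod 13) gives 36s ≡ 4 (mod 13), and since 10⁻¹ ≡ 4 (mod 13), s ≡ 3. Hence t ≡ 6 + 36·3 = 114 (mod 468).

114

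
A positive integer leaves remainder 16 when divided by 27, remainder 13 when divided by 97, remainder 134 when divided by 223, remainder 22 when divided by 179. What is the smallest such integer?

11063833

The moduli are pairwise coprime; N = 27·97·223·179 = 104542623.
N/27 = 3871949; 3871949 ≡ 14 (mod 27); 14·2 ≡ 1, so inverse 2.
N/97 = 1077759; 1077759 ≡ 89 (mod 97); 89·12 ≡ 1, so inverse 12.
N/223 = 468801; 468801 ≡ 55 (mod 223); 55·73 ≡ 1, so inverse 73.
N/179 = 584037; 584037 ≡ 139 (mod 179); 139·85 ≡ 1, so inverse 85.
t ≡ 16·3871949·2 + 13·1077759·12 + 134·468801·73 + 22·584037·85 = 5969993344.
5969993344 mod 104542623 = 11063833.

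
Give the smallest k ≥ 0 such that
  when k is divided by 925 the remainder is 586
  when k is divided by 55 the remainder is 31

6136

gcd(925, 55) = 5 and 5 | (31 − 586), so the pair is consistent; merging gives k ≡ 6136 (mod 10175), where 10175 = lcm(925, 55).
The solution is unique modulo lcm(925, 55) = 10175.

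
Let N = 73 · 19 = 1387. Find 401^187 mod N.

945

Mod 73: 401 ≡ 36; by Fermat, exponent reduces to 187 mod 72 = 43; 36^43 ≡ 69 (mod 73).
Mod 19: 401 ≡ 2; by Fermat, exponent reduces to 187 mod 18 = 7; 2^7 ≡ 14 (mod 19).
Combine by CRT: x ≡ 69 (mod 73), x ≡ 14 (mod 19) ⇒ x ≡ 945 (mod 1387).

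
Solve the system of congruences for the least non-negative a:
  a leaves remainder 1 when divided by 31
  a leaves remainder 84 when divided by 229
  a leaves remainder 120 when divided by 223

Combine the congruences pairwise.
From a ≡ 1 (mod 31) write a = 1 + 31t. Substituting into a ≡ 84 (mod 229) gives 31t ≡ 83 (mod 229), and since 31⁻¹ ≡ 133 (mod 229), t ≡ 47. Hence a ≡ 1 + 31·47 = 1458 (mod 7099).
From a ≡ 1458 (mod 7099) write a = 1458 + 7099t. Substituting into a ≡ 120 (mod 223) gives 7099t ≡ 0 (mod 223), and since 186⁻¹ ≡ 6 (mod 223), t ≡ 0. Hence a ≡ 1458 + 7099·0 = 1458 (mod 1583077).

1458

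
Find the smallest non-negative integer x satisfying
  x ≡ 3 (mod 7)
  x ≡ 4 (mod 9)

From x ≡ 3 (mod 7) write x = 3 + 7t. Substituting into x ≡ 4 (mod 9) gives 7t ≡ 1 (mod 9), and since 7⁻¹ ≡ 4 (mod 9), t ≡ 4. Hence x ≡ 3 + 7·4 = 31 (mod 63).

31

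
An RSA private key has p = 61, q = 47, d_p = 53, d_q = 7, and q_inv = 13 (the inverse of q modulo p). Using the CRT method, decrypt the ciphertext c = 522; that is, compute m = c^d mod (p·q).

m₁ = c^(d_p) mod p: c ≡ 34 (mod 61), and 34^53 mod 61 = 20.
m₂ = c^(d_q) mod q: c ≡ 5 (mod 47), and 5^7 mod 47 = 11.
h = q_inv·(m₁ − m₂) mod p = 13·(20 − 11) mod 61 = 56.
m = m₂ + h·q = 11 + 56·47 = 2643.

2643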